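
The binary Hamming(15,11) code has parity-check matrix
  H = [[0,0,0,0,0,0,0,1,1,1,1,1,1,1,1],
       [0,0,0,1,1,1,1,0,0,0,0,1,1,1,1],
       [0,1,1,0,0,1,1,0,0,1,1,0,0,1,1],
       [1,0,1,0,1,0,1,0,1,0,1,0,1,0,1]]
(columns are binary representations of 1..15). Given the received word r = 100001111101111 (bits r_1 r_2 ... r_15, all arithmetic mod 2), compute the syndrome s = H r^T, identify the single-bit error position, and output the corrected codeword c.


s = (1, 0, 1, 1)^T, error position = 11, corrected codeword c = 100001111111111

Compute s = H r^T mod 2 one row at a time:
  s_1 = 1 + 1 + 1 + 0 + 1 + 1 + 1 + 1 = 7 ≡ 1 (mod 2).
  s_2 = 0 + 0 + 1 + 1 + 1 + 1 + 1 + 1 = 6 ≡ 0 (mod 2).
  s_3 = 0 + 0 + 1 + 1 + 1 + 0 + 1 + 1 = 5 ≡ 1 (mod 2).
  s_4 = 1 + 0 + 0 + 1 + 1 + 0 + 1 + 1 = 5 ≡ 1 (mod 2).
s = (1, 0, 1, 1)^T — this equals column 11 of H (binary 1011), so error is at position 11.
Correct: flip bit 11 of r = 100001111101111 to get c = 100001111111111.


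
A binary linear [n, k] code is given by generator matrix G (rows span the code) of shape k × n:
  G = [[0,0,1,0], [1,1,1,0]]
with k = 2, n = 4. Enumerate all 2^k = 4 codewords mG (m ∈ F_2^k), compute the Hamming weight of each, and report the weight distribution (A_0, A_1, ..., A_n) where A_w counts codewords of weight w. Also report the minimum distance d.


Weight distribution: A_0 = 1, A_1 = 1, A_2 = 1, A_3 = 1. Minimum distance d = 1.

Enumerate all 2^2 = 4 messages m ∈ F_2^2.
For each, compute codeword c = mG in F_2^4, then tally its weight.
  m = 00 → c = 0000, weight = 0.
  m = 10 → c = 0010, weight = 1.
  m = 01 → c = 1110, weight = 3.
  m = 11 → c = 1100, weight = 2.
Tally weights:
  weight 0: 1 codewords.
  weight 1: 1 codewords.
  weight 2: 1 codewords.
  weight 3: 1 codewords.
Minimum distance d = smallest w > 0 with A_w > 0 = 1.
Sanity: Σ A_w = 4 = 2^2 = 4 ✓.


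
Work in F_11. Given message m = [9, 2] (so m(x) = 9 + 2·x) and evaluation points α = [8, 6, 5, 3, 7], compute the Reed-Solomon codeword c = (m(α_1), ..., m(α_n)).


c = [3, 10, 8, 4, 1]

Message polynomial: m(x) = 9 + 2·x (mod 11).
For each evaluation point α_i, compute m(α_i) mod 11:
  α_1 = 8: Horner steps 2 → 3, so m(8) = 3.
  α_2 = 6: Horner steps 2 → 10, so m(6) = 10.
  α_3 = 5: Horner steps 2 → 8, so m(5) = 8.
  α_4 = 3: Horner steps 2 → 4, so m(3) = 4.
  α_5 = 7: Horner steps 2 → 1, so m(7) = 1.
Codeword c = [3, 10, 8, 4, 1] ∈ F_11^5.


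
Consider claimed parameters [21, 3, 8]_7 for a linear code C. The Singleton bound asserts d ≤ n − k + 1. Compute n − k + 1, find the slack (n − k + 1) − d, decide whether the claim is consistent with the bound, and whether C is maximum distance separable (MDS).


Singleton RHS = n − k + 1 = 19, slack = 11, bound satisfied, not MDS.

Singleton bound: d ≤ n − k + 1.
Here n = 21, k = 3, so n − k + 1 = 19.
Given d = 8, check d ≤ 19: YES.
Slack = (n − k + 1) − d = 11.
The code is NOT MDS (slack = 11 > 0).
Description: the claimed parameters are [21, 3, 8]_7; such a code would be non-MDS.


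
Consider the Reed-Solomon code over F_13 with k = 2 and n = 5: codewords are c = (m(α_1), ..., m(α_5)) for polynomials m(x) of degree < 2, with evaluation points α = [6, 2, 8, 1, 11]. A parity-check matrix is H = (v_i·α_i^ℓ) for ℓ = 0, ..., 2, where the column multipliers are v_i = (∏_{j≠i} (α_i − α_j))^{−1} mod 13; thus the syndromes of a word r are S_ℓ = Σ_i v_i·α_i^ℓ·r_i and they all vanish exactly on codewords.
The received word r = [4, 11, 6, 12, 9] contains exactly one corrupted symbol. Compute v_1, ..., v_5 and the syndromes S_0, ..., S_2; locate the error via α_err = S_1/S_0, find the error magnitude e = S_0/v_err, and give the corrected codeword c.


S = (10, 7, 1), error at position 2, error magnitude e = 11, c = [4, 0, 6, 12, 9].

Step 1: column multipliers v_i = (∏_{j≠i}(α_i − α_j))^{−1} mod 13.
  i = 1 (α = 6): (6−2)(6−8)(6−1)(6−11) = 4·(−2)·5·(−5) = 200 ≡ 5, so v_1 = 5^{−1} = 8 (mod 13).
  i = 2 (α = 2): (2−6)(2−8)(2−1)(2−11) = (−4)·(−6)·1·(−9) = −216 ≡ 5, so v_2 = 5^{−1} = 8 (mod 13).
  i = 3 (α = 8): (8−6)(8−2)(8−1)(8−11) = 2·6·7·(−3) = −252 ≡ 8, so v_3 = 8^{−1} = 5 (mod 13).
  i = 4 (α = 1): (1−6)(1−2)(1−8)(1−11) = (−5)·(−1)·(−7)·(−10) = 350 ≡ 12, so v_4 = 12^{−1} = 12 (mod 13).
  i = 5 (α = 11): (11−6)(11−2)(11−8)(11−1) = 5·9·3·10 = 1350 ≡ 11, so v_5 = 11^{−1} = 6 (mod 13).
  v = [8, 8, 5, 12, 6].
Step 2: syndromes of r = [4, 11, 6, 12, 9] (all sums mod 13).
  S_0 = Σ v_i r_i = 8·4 + 8·11 + 5·6 + 12·12 + 6·9 = 348 ≡ 10.
  S_1 = Σ v_i α_i r_i = 8·6·4 + 8·2·11 + 5·8·6 + 12·1·12 + 6·11·9 = 1346 ≡ 7.
  α_i^2 mod 13 = [10, 4, 12, 1, 4].
  S_2 = Σ v_i α_i^2 r_i = 8·10·4 + 8·4·11 + 5·12·6 + 12·1·12 + 6·4·9 = 1392 ≡ 1.
  S = (10, 7, 1) ≠ 0, so r is not a codeword (an error is present).
Step 3: locate the error. For a single error e at position i, S_ℓ = v_i·e·α_i^ℓ, so α_err = S_1/S_0.
  S_0^{−1} = 10^{−1} = 4 (mod 13), so α_err = 7·4 = 28 ≡ 2 = α_2. Error position i = 2.
  Consistency check: S_2/S_1 = 1·2 = 2 ≡ 2 = α_err ✓ (single-error assumption holds).
Step 4: error magnitude e = S_0/v_2 = S_0·∏_{j≠2}(α_2 − α_j) = 10·5 = 50 ≡ 11 (mod 13).
Step 5: correct position 2: c_2 = r_2 − e = 11 − 11 ≡ 0 (mod 13). Hence c = [4, 0, 6, 12, 9].
  Check: interpolating c through the α_i gives m(x) = 11 + 1·x (degree < 2) with m(α_i) = c_i for every i, so c is indeed a codeword.


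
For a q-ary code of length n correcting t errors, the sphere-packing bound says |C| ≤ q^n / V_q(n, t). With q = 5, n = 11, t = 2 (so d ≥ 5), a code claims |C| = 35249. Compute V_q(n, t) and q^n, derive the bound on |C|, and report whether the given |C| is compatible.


V_q(n, t) = 925, q^n = 48828125, Hamming bound = 52787, |C| = 35249 ≤ bound (satisfied).

Step 1: Compute V_q(n, t) = Σ_{j=0}^2 C(n, j) (q−1)^j.
  j = 0: C(11,0)·(4)^0 = 1·1 = 1.
  j = 1: C(11,1)·(4)^1 = 11·4 = 44.
  j = 2: C(11,2)·(4)^2 = 55·16 = 880.
  V_q(n, t) = 1 + 44 + 880 = 925.
Step 2: q^n = 5^11 = 48828125.
Step 3: Hamming bound ⌊q^n / V_q(n,t)⌋ = ⌊48828125/925⌋ = 52787.
Step 4: Compare |C| = 35249 to 52787: satisfied.
The claimed |C| lies below the Hamming bound.


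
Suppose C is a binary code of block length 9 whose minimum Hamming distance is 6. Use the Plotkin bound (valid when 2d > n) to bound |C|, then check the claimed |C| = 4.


Plotkin bound M ≤ 4; given |C| = 4 ≤ bound (satisfied).

Check applicability: 2d = 12, n = 9.
2d − n = 3 > 0, so Plotkin applies.
Compute d/(2d−n) = 6/3 ≈ 2.0000.
⌊d/(2d−n)⌋ = 2.
Plotkin bound: M ≤ 2·2 = 4.
Given |C| = 4, check: satisfied.
This |C| is at the Plotkin bound.


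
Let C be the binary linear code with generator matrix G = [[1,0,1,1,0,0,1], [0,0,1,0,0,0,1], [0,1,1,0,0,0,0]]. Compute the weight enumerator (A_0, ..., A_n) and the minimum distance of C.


Weight distribution: A_0 = 1, A_2 = 4, A_4 = 3. Minimum distance d = 2.

Enumerate all 2^3 = 8 messages m ∈ F_2^3.
For each, compute codeword c = mG in F_2^7, then tally its weight.
  m = 000 → c = 0000000, weight = 0.
  m = 100 → c = 1011001, weight = 4.
  m = 010 → c = 0010001, weight = 2.
  m = 110 → c = 1001000, weight = 2.
  m = 001 → c = 0110000, weight = 2.
  m = 101 → c = 1101001, weight = 4.
  m = 011 → c = 0100001, weight = 2.
  m = 111 → c = 1111000, weight = 4.
Tally weights:
  weight 0: 1 codewords.
  weight 2: 4 codewords.
  weight 4: 3 codewords.
Minimum distance d = smallest w > 0 with A_w > 0 = 2.
Sanity: Σ A_w = 8 = 2^3 = 8 ✓.


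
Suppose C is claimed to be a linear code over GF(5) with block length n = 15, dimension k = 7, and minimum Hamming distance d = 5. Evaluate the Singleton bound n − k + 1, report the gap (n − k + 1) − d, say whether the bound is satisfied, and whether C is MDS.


Singleton RHS = n − k + 1 = 9, slack = 4, bound satisfied, not MDS.

Singleton bound: d ≤ n − k + 1.
Here n = 15, k = 7, so n − k + 1 = 9.
Given d = 5, check d ≤ 9: YES.
Slack = (n − k + 1) − d = 4.
The code is NOT MDS (slack = 4 > 0).
Description: the claimed parameters are [15, 7, 5]_5; such a code would be non-MDS.


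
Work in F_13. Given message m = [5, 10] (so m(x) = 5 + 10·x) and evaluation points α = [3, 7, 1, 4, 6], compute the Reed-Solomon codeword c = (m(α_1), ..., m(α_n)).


c = [9, 10, 2, 6, 0]

Message polynomial: m(x) = 5 + 10·x (mod 13).
For each evaluation point α_i, compute m(α_i) mod 13:
  α_1 = 3: Horner steps 10 → 9, so m(3) = 9.
  α_2 = 7: Horner steps 10 → 10, so m(7) = 10.
  α_3 = 1: Horner steps 10 → 2, so m(1) = 2.
  α_4 = 4: Horner steps 10 → 6, so m(4) = 6.
  α_5 = 6: Horner steps 10 → 0, so m(6) = 0.
Codeword c = [9, 10, 2, 6, 0] ∈ F_13^5.


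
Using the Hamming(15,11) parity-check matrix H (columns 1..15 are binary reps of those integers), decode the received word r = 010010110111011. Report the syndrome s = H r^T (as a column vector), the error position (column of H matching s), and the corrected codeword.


s = (0, 1, 0, 0)^T, error position = 4, corrected codeword c = 010110110111011

Compute s = H r^T mod 2 one row at a time:
  s_1 = 1 + 0 + 1 + 1 + 1 + 0 + 1 + 1 = 6 ≡ 0 (mod 2).
  s_2 = 0 + 1 + 0 + 1 + 1 + 0 + 1 + 1 = 5 ≡ 1 (mod 2).
  s_3 = 1 + 0 + 0 + 1 + 1 + 1 + 1 + 1 = 6 ≡ 0 (mod 2).
  s_4 = 0 + 0 + 1 + 1 + 0 + 1 + 0 + 1 = 4 ≡ 0 (mod 2).
s = (0, 1, 0, 0)^T — this equals column 4 of H (binary 0100), so error is at position 4.
Correct: flip bit 4 of r = 010010110111011 to get c = 010110110111011.


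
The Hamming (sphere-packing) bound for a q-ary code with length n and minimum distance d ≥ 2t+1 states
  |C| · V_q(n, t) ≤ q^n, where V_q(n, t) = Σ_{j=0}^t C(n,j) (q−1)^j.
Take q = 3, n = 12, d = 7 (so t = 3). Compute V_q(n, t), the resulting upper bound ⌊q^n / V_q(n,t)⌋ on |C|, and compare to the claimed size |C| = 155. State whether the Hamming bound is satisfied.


V_q(n, t) = 2049, q^n = 531441, Hamming bound = 259, |C| = 155 ≤ bound (satisfied).

Step 1: Compute V_q(n, t) = Σ_{j=0}^3 C(n, j) (q−1)^j.
  j = 0: C(12,0)·(2)^0 = 1·1 = 1.
  j = 1: C(12,1)·(2)^1 = 12·2 = 24.
  j = 2: C(12,2)·(2)^2 = 66·4 = 264.
  j = 3: C(12,3)·(2)^3 = 220·8 = 1760.
  V_q(n, t) = 1 + 24 + 264 + 1760 = 2049.
Step 2: q^n = 3^12 = 531441.
Step 3: Hamming bound ⌊q^n / V_q(n,t)⌋ = ⌊531441/2049⌋ = 259.
Step 4: Compare |C| = 155 to 259: satisfied.
The claimed |C| lies below the Hamming bound.


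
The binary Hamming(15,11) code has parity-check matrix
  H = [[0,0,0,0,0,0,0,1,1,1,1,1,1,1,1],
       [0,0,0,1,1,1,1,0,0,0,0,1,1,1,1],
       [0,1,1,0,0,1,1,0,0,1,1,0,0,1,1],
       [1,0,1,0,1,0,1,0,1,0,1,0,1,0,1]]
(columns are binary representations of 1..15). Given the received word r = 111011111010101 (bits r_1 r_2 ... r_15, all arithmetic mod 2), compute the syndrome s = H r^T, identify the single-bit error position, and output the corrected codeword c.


s = (1, 1, 0, 0)^T, error position = 12, corrected codeword c = 111011111011101

Compute s = H r^T mod 2 one row at a time:
  s_1 = 1 + 1 + 0 + 1 + 0 + 1 + 0 + 1 = 5 ≡ 1 (mod 2).
  s_2 = 0 + 1 + 1 + 1 + 0 + 1 + 0 + 1 = 5 ≡ 1 (mod 2).
  s_3 = 1 + 1 + 1 + 1 + 0 + 1 + 0 + 1 = 6 ≡ 0 (mod 2).
  s_4 = 1 + 1 + 1 + 1 + 1 + 1 + 1 + 1 = 8 ≡ 0 (mod 2).
s = (1, 1, 0, 0)^T — this equals column 12 of H (binary 1100), so error is at position 12.
Correct: flip bit 12 of r = 111011111010101 to get c = 111011111011101.


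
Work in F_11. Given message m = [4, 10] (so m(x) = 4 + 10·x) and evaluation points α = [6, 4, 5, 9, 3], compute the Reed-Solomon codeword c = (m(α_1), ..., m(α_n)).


c = [9, 0, 10, 6, 1]

Message polynomial: m(x) = 4 + 10·x (mod 11).
For each evaluation point α_i, compute m(α_i) mod 11:
  α_1 = 6: Horner steps 10 → 9, so m(6) = 9.
  α_2 = 4: Horner steps 10 → 0, so m(4) = 0.
  α_3 = 5: Horner steps 10 → 10, so m(5) = 10.
  α_4 = 9: Horner steps 10 → 6, so m(9) = 6.
  α_5 = 3: Horner steps 10 → 1, so m(3) = 1.
Codeword c = [9, 0, 10, 6, 1] ∈ F_11^5.


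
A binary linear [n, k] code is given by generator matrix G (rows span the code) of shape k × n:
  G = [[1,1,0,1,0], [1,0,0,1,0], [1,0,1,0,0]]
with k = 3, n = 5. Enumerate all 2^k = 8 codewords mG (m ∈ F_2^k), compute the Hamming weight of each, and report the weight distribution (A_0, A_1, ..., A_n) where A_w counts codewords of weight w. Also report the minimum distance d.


Weight distribution: A_0 = 1, A_1 = 1, A_2 = 3, A_3 = 3. Minimum distance d = 1.

Enumerate all 2^3 = 8 messages m ∈ F_2^3.
For each, compute codeword c = mG in F_2^5, then tally its weight.
  m = 000 → c = 00000, weight = 0.
  m = 100 → c = 11010, weight = 3.
  m = 010 → c = 10010, weight = 2.
  m = 110 → c = 01000, weight = 1.
  m = 001 → c = 10100, weight = 2.
  m = 101 → c = 01110, weight = 3.
  m = 011 → c = 00110, weight = 2.
  m = 111 → c = 11100, weight = 3.
Tally weights:
  weight 0: 1 codewords.
  weight 1: 1 codewords.
  weight 2: 3 codewords.
  weight 3: 3 codewords.
Minimum distance d = smallest w > 0 with A_w > 0 = 1.
Sanity: Σ A_w = 8 = 2^3 = 8 ✓.


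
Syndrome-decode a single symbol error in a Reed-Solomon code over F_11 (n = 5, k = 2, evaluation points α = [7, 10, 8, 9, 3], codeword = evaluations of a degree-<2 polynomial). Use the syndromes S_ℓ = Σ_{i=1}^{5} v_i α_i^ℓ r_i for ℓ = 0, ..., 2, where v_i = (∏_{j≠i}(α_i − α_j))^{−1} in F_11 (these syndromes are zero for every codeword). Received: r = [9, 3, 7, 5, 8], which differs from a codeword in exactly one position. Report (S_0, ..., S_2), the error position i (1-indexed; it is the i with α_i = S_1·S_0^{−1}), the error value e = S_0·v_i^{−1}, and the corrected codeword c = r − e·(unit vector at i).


S = (6, 7, 10), error at position 5, error magnitude e = 2, c = [9, 3, 7, 5, 6].

Step 1: column multipliers v_i = (∏_{j≠i}(α_i − α_j))^{−1} mod 11.
  i = 1 (α = 7): (7−10)(7−8)(7−9)(7−3) = (−3)·(−1)·(−2)·4 = −24 ≡ 9, so v_1 = 9^{−1} = 5 (mod 11).
  i = 2 (α = 10): (10−7)(10−8)(10−9)(10−3) = 3·2·1·7 = 42 ≡ 9, so v_2 = 9^{−1} = 5 (mod 11).
  i = 3 (α = 8): (8−7)(8−10)(8−9)(8−3) = 1·(−2)·(−1)·5 = 10 ≡ 10, so v_3 = 10^{−1} = 10 (mod 11).
  i = 4 (α = 9): (9−7)(9−10)(9−8)(9−3) = 2·(−1)·1·6 = −12 ≡ 10, so v_4 = 10^{−1} = 10 (mod 11).
  i = 5 (α = 3): (3−7)(3−10)(3−8)(3−9) = (−4)·(−7)·(−5)·(−6) = 840 ≡ 4, so v_5 = 4^{−1} = 3 (mod 11).
  v = [5, 5, 10, 10, 3].
Step 2: syndromes of r = [9, 3, 7, 5, 8] (all sums mod 11).
  S_0 = Σ v_i r_i = 5·9 + 5·3 + 10·7 + 10·5 + 3·8 = 204 ≡ 6.
  S_1 = Σ v_i α_i r_i = 5·7·9 + 5·10·3 + 10·8·7 + 10·9·5 + 3·3·8 = 1547 ≡ 7.
  α_i^2 mod 11 = [5, 1, 9, 4, 9].
  S_2 = Σ v_i α_i^2 r_i = 5·5·9 + 5·1·3 + 10·9·7 + 10·4·5 + 3·9·8 = 1286 ≡ 10.
  S = (6, 7, 10) ≠ 0, so r is not a codeword (an error is present).
Step 3: locate the error. For a single error e at position i, S_ℓ = v_i·e·α_i^ℓ, so α_err = S_1/S_0.
  S_0^{−1} = 6^{−1} = 2 (mod 11), so α_err = 7·2 = 14 ≡ 3 = α_5. Error position i = 5.
  Consistency check: S_2/S_1 = 10·8 = 80 ≡ 3 = α_err ✓ (single-error assumption holds).
Step 4: error magnitude e = S_0/v_5 = S_0·∏_{j≠5}(α_5 − α_j) = 6·4 = 24 ≡ 2 (mod 11).
Step 5: correct position 5: c_5 = r_5 − e = 8 − 2 ≡ 6 (mod 11). Hence c = [9, 3, 7, 5, 6].
  Check: interpolating c through the α_i gives m(x) = 1 + 9·x (degree < 2) with m(α_i) = c_i for every i, so c is indeed a codeword.


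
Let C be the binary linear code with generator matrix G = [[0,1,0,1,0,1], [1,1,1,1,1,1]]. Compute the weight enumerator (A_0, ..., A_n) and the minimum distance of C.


Weight distribution: A_0 = 1, A_3 = 2, A_6 = 1. Minimum distance d = 3.

Enumerate all 2^2 = 4 messages m ∈ F_2^2.
For each, compute codeword c = mG in F_2^6, then tally its weight.
  m = 00 → c = 000000, weight = 0.
  m = 10 → c = 010101, weight = 3.
  m = 01 → c = 111111, weight = 6.
  m = 11 → c = 101010, weight = 3.
Tally weights:
  weight 0: 1 codewords.
  weight 3: 2 codewords.
  weight 6: 1 codewords.
Minimum distance d = smallest w > 0 with A_w > 0 = 3.
Sanity: Σ A_w = 4 = 2^2 = 4 ✓.


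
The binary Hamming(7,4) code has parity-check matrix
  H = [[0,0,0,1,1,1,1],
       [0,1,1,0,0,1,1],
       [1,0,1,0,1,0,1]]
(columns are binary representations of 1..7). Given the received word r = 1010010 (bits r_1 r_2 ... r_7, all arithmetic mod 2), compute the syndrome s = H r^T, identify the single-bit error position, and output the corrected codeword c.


s = (1, 0, 0)^T, error position = 4, corrected codeword c = 1011010

Compute s = H r^T mod 2 one row at a time:
  s_1 = 0 + 0 + 1 + 0 = 1 ≡ 1 (mod 2).
  s_2 = 0 + 1 + 1 + 0 = 2 ≡ 0 (mod 2).
  s_3 = 1 + 1 + 0 + 0 = 2 ≡ 0 (mod 2).
s = (1, 0, 0)^T — this equals column 4 of H (binary 100), so error is at position 4.
Correct: flip bit 4 of r = 1010010 to get c = 1011010.


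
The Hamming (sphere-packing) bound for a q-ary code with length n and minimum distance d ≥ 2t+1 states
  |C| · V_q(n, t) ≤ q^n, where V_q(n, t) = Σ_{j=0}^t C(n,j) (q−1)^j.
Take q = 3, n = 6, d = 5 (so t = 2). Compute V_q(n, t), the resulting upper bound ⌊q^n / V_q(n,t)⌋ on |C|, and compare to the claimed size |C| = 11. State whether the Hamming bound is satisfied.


V_q(n, t) = 73, q^n = 729, Hamming bound = 9, |C| = 11 > bound (violated).

Step 1: Compute V_q(n, t) = Σ_{j=0}^2 C(n, j) (q−1)^j.
  j = 0: C(6,0)·(2)^0 = 1·1 = 1.
  j = 1: C(6,1)·(2)^1 = 6·2 = 12.
  j = 2: C(6,2)·(2)^2 = 15·4 = 60.
  V_q(n, t) = 1 + 12 + 60 = 73.
Step 2: q^n = 3^6 = 729.
Step 3: Hamming bound ⌊q^n / V_q(n,t)⌋ = ⌊729/73⌋ = 9.
Step 4: Compare |C| = 11 to 9: violated.
The claimed |C| lies above the Hamming bound, so no 3-ary code of length 6 with d ≥ 5 can have 11 codewords.


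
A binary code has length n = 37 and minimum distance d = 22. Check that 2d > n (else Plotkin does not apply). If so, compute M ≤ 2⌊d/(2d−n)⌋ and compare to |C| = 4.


Plotkin bound M ≤ 6; given |C| = 4 ≤ bound (satisfied).

Check applicability: 2d = 44, n = 37.
2d − n = 7 > 0, so Plotkin applies.
Compute d/(2d−n) = 22/7 ≈ 3.1429.
⌊d/(2d−n)⌋ = 3.
Plotkin bound: M ≤ 2·3 = 6.
Given |C| = 4, check: satisfied.
This |C| is below the Plotkin bound.


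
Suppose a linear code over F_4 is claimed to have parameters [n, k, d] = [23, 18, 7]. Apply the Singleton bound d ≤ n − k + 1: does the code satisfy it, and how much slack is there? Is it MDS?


Singleton RHS = n − k + 1 = 6, slack = -1, bound violated (no such code; not MDS).

Singleton bound: d ≤ n − k + 1.
Here n = 23, k = 18, so n − k + 1 = 6.
Given d = 7, check d ≤ 6: NO.
Slack = (n − k + 1) − d = -1.
The slack is negative: d = 7 exceeds n − k + 1 = 6 by 1, so the Singleton bound is violated and no linear [23, 18, 7]_4 code can exist. In particular it is not MDS (MDS requires d = n − k + 1 exactly).
Description: the claimed parameters are [23, 18, 7]_4; such a code would be impossible (violates the Singleton bound).


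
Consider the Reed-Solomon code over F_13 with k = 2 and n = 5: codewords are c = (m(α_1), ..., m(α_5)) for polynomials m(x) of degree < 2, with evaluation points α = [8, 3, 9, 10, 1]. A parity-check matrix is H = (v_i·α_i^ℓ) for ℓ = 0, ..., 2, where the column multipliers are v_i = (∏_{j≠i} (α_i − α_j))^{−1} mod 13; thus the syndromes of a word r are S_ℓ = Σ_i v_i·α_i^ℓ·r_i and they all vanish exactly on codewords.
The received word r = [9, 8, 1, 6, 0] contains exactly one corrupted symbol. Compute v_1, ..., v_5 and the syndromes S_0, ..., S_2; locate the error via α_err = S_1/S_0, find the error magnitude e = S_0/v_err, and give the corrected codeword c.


S = (7, 8, 11), error at position 2, error magnitude e = 11, c = [9, 10, 1, 6, 0].

Step 1: column multipliers v_i = (∏_{j≠i}(α_i − α_j))^{−1} mod 13.
  i = 1 (α = 8): (8−3)(8−9)(8−10)(8−1) = 5·(−1)·(−2)·7 = 70 ≡ 5, so v_1 = 5^{−1} = 8 (mod 13).
  i = 2 (α = 3): (3−8)(3−9)(3−10)(3−1) = (−5)·(−6)·(−7)·2 = −420 ≡ 9, so v_2 = 9^{−1} = 3 (mod 13).
  i = 3 (α = 9): (9−8)(9−3)(9−10)(9−1) = 1·6·(−1)·8 = −48 ≡ 4, so v_3 = 4^{−1} = 10 (mod 13).
  i = 4 (α = 10): (10−8)(10−3)(10−9)(10−1) = 2·7·1·9 = 126 ≡ 9, so v_4 = 9^{−1} = 3 (mod 13).
  i = 5 (α = 1): (1−8)(1−3)(1−9)(1−10) = (−7)·(−2)·(−8)·(−9) = 1008 ≡ 7, so v_5 = 7^{−1} = 2 (mod 13).
  v = [8, 3, 10, 3, 2].
Step 2: syndromes of r = [9, 8, 1, 6, 0] (all sums mod 13).
  S_0 = Σ v_i r_i = 8·9 + 3·8 + 10·1 + 3·6 + 2·0 = 124 ≡ 7.
  S_1 = Σ v_i α_i r_i = 8·8·9 + 3·3·8 + 10·9·1 + 3·10·6 + 2·1·0 = 918 ≡ 8.
  α_i^2 mod 13 = [12, 9, 3, 9, 1].
  S_2 = Σ v_i α_i^2 r_i = 8·12·9 + 3·9·8 + 10·3·1 + 3·9·6 + 2·1·0 = 1272 ≡ 11.
  S = (7, 8, 11) ≠ 0, so r is not a codeword (an error is present).
Step 3: locate the error. For a single error e at position i, S_ℓ = v_i·e·α_i^ℓ, so α_err = S_1/S_0.
  S_0^{−1} = 7^{−1} = 2 (mod 13), so α_err = 8·2 = 16 ≡ 3 = α_2. Error position i = 2.
  Consistency check: S_2/S_1 = 11·5 = 55 ≡ 3 = α_err ✓ (single-error assumption holds).
Step 4: error magnitude e = S_0/v_2 = S_0·∏_{j≠2}(α_2 − α_j) = 7·9 = 63 ≡ 11 (mod 13).
Step 5: correct position 2: c_2 = r_2 − e = 8 − 11 ≡ 10 (mod 13). Hence c = [9, 10, 1, 6, 0].
  Check: interpolating c through the α_i gives m(x) = 8 + 5·x (degree < 2) with m(α_i) = c_i for every i, so c is indeed a codeword.


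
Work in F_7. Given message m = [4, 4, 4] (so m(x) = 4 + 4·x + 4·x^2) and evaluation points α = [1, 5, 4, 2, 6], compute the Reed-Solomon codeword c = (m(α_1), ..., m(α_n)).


c = [5, 5, 0, 0, 4]

Message polynomial: m(x) = 4 + 4·x + 4·x^2 (mod 7).
For each evaluation point α_i, compute m(α_i) mod 7:
  α_1 = 1: Horner steps 4 → 1 → 5, so m(1) = 5.
  α_2 = 5: Horner steps 4 → 3 → 5, so m(5) = 5.
  α_3 = 4: Horner steps 4 → 6 → 0, so m(4) = 0.
  α_4 = 2: Horner steps 4 → 5 → 0, so m(2) = 0.
  α_5 = 6: Horner steps 4 → 0 → 4, so m(6) = 4.
Codeword c = [5, 5, 0, 0, 4] ∈ F_7^5.


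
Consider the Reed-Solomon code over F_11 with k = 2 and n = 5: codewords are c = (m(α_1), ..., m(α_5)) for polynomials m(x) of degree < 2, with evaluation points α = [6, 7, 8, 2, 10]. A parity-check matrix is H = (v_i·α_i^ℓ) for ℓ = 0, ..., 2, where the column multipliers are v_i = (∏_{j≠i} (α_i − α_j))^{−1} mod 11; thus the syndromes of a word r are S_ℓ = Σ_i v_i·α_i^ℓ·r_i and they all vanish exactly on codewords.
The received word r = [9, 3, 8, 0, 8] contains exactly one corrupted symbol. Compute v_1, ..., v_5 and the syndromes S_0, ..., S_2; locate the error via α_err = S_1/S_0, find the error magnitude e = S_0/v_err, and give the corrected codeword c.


S = (9, 2, 9), error at position 5, error magnitude e = 1, c = [9, 3, 8, 0, 7].

Step 1: column multipliers v_i = (∏_{j≠i}(α_i − α_j))^{−1} mod 11.
  i = 1 (α = 6): (6−7)(6−8)(6−2)(6−10) = (−1)·(−2)·4·(−4) = −32 ≡ 1, so v_1 = 1^{−1} = 1 (mod 11).
  i = 2 (α = 7): (7−6)(7−8)(7−2)(7−10) = 1·(−1)·5·(−3) = 15 ≡ 4, so v_2 = 4^{−1} = 3 (mod 11).
  i = 3 (α = 8): (8−6)(8−7)(8−2)(8−10) = 2·1·6·(−2) = −24 ≡ 9, so v_3 = 9^{−1} = 5 (mod 11).
  i = 4 (α = 2): (2−6)(2−7)(2−8)(2−10) = (−4)·(−5)·(−6)·(−8) = 960 ≡ 3, so v_4 = 3^{−1} = 4 (mod 11).
  i = 5 (α = 10): (10−6)(10−7)(10−8)(10−2) = 4·3·2·8 = 192 ≡ 5, so v_5 = 5^{−1} = 9 (mod 11).
  v = [1, 3, 5, 4, 9].
Step 2: syndromes of r = [9, 3, 8, 0, 8] (all sums mod 11).
  S_0 = Σ v_i r_i = 1·9 + 3·3 + 5·8 + 4·0 + 9·8 = 130 ≡ 9.
  S_1 = Σ v_i α_i r_i = 1·6·9 + 3·7·3 + 5·8·8 + 4·2·0 + 9·10·8 = 1157 ≡ 2.
  α_i^2 mod 11 = [3, 5, 9, 4, 1].
  S_2 = Σ v_i α_i^2 r_i = 1·3·9 + 3·5·3 + 5·9·8 + 4·4·0 + 9·1·8 = 504 ≡ 9.
  S = (9, 2, 9) ≠ 0, so r is not a codeword (an error is present).
Step 3: locate the error. For a single error e at position i, S_ℓ = v_i·e·α_i^ℓ, so α_err = S_1/S_0.
  S_0^{−1} = 9^{−1} = 5 (mod 11), so α_err = 2·5 = 10 ≡ 10 = α_5. Error position i = 5.
  Consistency check: S_2/S_1 = 9·6 = 54 ≡ 10 = α_err ✓ (single-error assumption holds).
Step 4: error magnitude e = S_0/v_5 = S_0·∏_{j≠5}(α_5 − α_j) = 9·5 = 45 ≡ 1 (mod 11).
Step 5: correct position 5: c_5 = r_5 − e = 8 − 1 ≡ 7 (mod 11). Hence c = [9, 3, 8, 0, 7].
  Check: interpolating c through the α_i gives m(x) = 1 + 5·x (degree < 2) with m(α_i) = c_i for every i, so c is indeed a codeword.


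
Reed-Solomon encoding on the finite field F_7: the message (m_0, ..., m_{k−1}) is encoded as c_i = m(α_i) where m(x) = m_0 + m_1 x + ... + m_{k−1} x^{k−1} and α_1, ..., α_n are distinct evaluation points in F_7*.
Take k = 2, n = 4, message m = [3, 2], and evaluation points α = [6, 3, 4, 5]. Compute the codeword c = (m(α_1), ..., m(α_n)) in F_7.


c = [1, 2, 4, 6]

Message polynomial: m(x) = 3 + 2·x (mod 7).
For each evaluation point α_i, compute m(α_i) mod 7:
  α_1 = 6: Horner steps 2 → 1, so m(6) = 1.
  α_2 = 3: Horner steps 2 → 2, so m(3) = 2.
  α_3 = 4: Horner steps 2 → 4, so m(4) = 4.
  α_4 = 5: Horner steps 2 → 6, so m(5) = 6.
Codeword c = [1, 2, 4, 6] ∈ F_7^4.


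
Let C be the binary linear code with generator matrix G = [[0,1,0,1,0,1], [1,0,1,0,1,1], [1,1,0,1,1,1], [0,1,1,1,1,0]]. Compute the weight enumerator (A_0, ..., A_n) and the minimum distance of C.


Weight distribution: A_0 = 1, A_1 = 2, A_2 = 2, A_3 = 4, A_4 = 5, A_5 = 2. Minimum distance d = 1.

Enumerate all 2^4 = 16 messages m ∈ F_2^4.
For each, compute codeword c = mG in F_2^6, then tally its weight.
  m = 0000 → c = 000000, weight = 0.
  m = 1000 → c = 010101, weight = 3.
  m = 0100 → c = 101011, weight = 4.
  m = 1100 → c = 111110, weight = 5.
  m = 0010 → c = 110111, weight = 5.
  m = 1010 → c = 100010, weight = 2.
  m = 0110 → c = 011100, weight = 3.
  m = 1110 → c = 001001, weight = 2.
  m = 0001 → c = 011110, weight = 4.
  m = 1001 → c = 001011, weight = 3.
  m = 0101 → c = 110101, weight = 4.
  m = 1101 → c = 100000, weight = 1.
  m = 0011 → c = 101001, weight = 3.
  m = 1011 → c = 111100, weight = 4.
  m = 0111 → c = 000010, weight = 1.
  m = 1111 → c = 010111, weight = 4.
Tally weights:
  weight 0: 1 codewords.
  weight 1: 2 codewords.
  weight 2: 2 codewords.
  weight 3: 4 codewords.
  weight 4: 5 codewords.
  weight 5: 2 codewords.
Minimum distance d = smallest w > 0 with A_w > 0 = 1.
Sanity: Σ A_w = 16 = 2^4 = 16 ✓.


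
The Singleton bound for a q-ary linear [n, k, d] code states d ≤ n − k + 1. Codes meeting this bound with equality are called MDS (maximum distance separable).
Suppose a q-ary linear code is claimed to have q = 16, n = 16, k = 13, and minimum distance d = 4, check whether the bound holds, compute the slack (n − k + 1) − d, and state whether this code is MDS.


Singleton RHS = n − k + 1 = 4, slack = 0, bound satisfied, MDS.

Singleton bound: d ≤ n − k + 1.
Here n = 16, k = 13, so n − k + 1 = 4.
Given d = 4, check d ≤ 4: YES.
Slack = (n − k + 1) − d = 0.
The code is MDS (slack = 0).
Description: the claimed parameters are [16, 13, 4]_16; such a code would be MDS (meets Singleton bound).


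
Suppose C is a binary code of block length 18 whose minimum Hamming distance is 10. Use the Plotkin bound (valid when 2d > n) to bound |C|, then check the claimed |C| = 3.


Plotkin bound M ≤ 10; given |C| = 3 ≤ bound (satisfied).

Check applicability: 2d = 20, n = 18.
2d − n = 2 > 0, so Plotkin applies.
Compute d/(2d−n) = 10/2 ≈ 5.0000.
⌊d/(2d−n)⌋ = 5.
Plotkin bound: M ≤ 2·5 = 10.
Given |C| = 3, check: satisfied.
This |C| is below the Plotkin bound.


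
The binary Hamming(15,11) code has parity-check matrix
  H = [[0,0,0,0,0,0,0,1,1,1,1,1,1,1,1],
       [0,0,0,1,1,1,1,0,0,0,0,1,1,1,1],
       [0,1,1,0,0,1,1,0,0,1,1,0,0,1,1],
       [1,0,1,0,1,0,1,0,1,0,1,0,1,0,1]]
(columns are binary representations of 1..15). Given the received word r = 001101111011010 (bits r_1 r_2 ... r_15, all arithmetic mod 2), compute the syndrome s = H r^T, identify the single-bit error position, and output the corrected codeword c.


s = (1, 1, 1, 0)^T, error position = 14, corrected codeword c = 001101111011000

Compute s = H r^T mod 2 one row at a time:
  s_1 = 1 + 1 + 0 + 1 + 1 + 0 + 1 + 0 = 5 ≡ 1 (mod 2).
  s_2 = 1 + 0 + 1 + 1 + 1 + 0 + 1 + 0 = 5 ≡ 1 (mod 2).
  s_3 = 0 + 1 + 1 + 1 + 0 + 1 + 1 + 0 = 5 ≡ 1 (mod 2).
  s_4 = 0 + 1 + 0 + 1 + 1 + 1 + 0 + 0 = 4 ≡ 0 (mod 2).
s = (1, 1, 1, 0)^T — this equals column 14 of H (binary 1110), so error is at position 14.
Correct: flip bit 14 of r = 001101111011010 to get c = 001101111011000.


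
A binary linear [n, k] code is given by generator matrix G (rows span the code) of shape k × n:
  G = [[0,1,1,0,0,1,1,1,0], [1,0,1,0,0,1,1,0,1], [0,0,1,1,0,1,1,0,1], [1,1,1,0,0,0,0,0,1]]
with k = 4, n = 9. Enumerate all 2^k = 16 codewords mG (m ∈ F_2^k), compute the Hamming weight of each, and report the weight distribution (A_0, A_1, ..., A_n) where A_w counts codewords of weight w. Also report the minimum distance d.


Weight distribution: A_0 = 1, A_2 = 2, A_3 = 1, A_4 = 5, A_5 = 6, A_7 = 1. Minimum distance d = 2.

Enumerate all 2^4 = 16 messages m ∈ F_2^4.
For each, compute codeword c = mG in F_2^9, then tally its weight.
  m = 0000 → c = 000000000, weight = 0.
  m = 1000 → c = 011001110, weight = 5.
  m = 0100 → c = 101001101, weight = 5.
  m = 1100 → c = 110000011, weight = 4.
  m = 0010 → c = 001101101, weight = 5.
  m = 1010 → c = 010100011, weight = 4.
  m = 0110 → c = 100100000, weight = 2.
  m = 1110 → c = 111101110, weight = 7.
  m = 0001 → c = 111000001, weight = 4.
  m = 1001 → c = 100001111, weight = 5.
  m = 0101 → c = 010001100, weight = 3.
  m = 1101 → c = 001000010, weight = 2.
  m = 0011 → c = 110101100, weight = 5.
  m = 1011 → c = 101100010, weight = 4.
  m = 0111 → c = 011100001, weight = 4.
  m = 1111 → c = 000101111, weight = 5.
Tally weights:
  weight 0: 1 codewords.
  weight 2: 2 codewords.
  weight 3: 1 codewords.
  weight 4: 5 codewords.
  weight 5: 6 codewords.
  weight 7: 1 codewords.
Minimum distance d = smallest w > 0 with A_w > 0 = 2.
Sanity: Σ A_w = 16 = 2^4 = 16 ✓.


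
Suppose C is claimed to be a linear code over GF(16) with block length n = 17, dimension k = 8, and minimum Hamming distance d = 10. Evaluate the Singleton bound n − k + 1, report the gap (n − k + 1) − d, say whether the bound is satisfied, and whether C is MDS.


Singleton RHS = n − k + 1 = 10, slack = 0, bound satisfied, MDS.

Singleton bound: d ≤ n − k + 1.
Here n = 17, k = 8, so n − k + 1 = 10.
Given d = 10, check d ≤ 10: YES.
Slack = (n − k + 1) − d = 0.
The code is MDS (slack = 0).
Description: the claimed parameters are [17, 8, 10]_16; such a code would be MDS (meets Singleton bound).


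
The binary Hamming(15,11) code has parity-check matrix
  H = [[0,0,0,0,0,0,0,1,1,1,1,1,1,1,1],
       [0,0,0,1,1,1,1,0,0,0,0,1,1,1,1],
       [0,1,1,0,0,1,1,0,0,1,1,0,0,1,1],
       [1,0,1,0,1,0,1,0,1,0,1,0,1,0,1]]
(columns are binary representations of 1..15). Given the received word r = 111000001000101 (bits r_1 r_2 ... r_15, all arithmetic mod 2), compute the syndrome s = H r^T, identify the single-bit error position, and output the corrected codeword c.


s = (1, 0, 1, 1)^T, error position = 11, corrected codeword c = 111000001010101

Compute s = H r^T mod 2 one row at a time:
  s_1 = 0 + 1 + 0 + 0 + 0 + 1 + 0 + 1 = 3 ≡ 1 (mod 2).
  s_2 = 0 + 0 + 0 + 0 + 0 + 1 + 0 + 1 = 2 ≡ 0 (mod 2).
  s_3 = 1 + 1 + 0 + 0 + 0 + 0 + 0 + 1 = 3 ≡ 1 (mod 2).
  s_4 = 1 + 1 + 0 + 0 + 1 + 0 + 1 + 1 = 5 ≡ 1 (mod 2).
s = (1, 0, 1, 1)^T — this equals column 11 of H (binary 1011), so error is at position 11.
Correct: flip bit 11 of r = 111000001000101 to get c = 111000001010101.


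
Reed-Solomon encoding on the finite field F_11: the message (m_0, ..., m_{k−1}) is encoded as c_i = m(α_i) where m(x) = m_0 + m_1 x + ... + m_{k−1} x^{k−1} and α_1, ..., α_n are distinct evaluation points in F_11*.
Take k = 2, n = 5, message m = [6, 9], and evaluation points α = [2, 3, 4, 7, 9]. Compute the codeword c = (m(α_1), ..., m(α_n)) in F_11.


c = [2, 0, 9, 3, 10]

Message polynomial: m(x) = 6 + 9·x (mod 11).
For each evaluation point α_i, compute m(α_i) mod 11:
  α_1 = 2: Horner steps 9 → 2, so m(2) = 2.
  α_2 = 3: Horner steps 9 → 0, so m(3) = 0.
  α_3 = 4: Horner steps 9 → 9, so m(4) = 9.
  α_4 = 7: Horner steps 9 → 3, so m(7) = 3.
  α_5 = 9: Horner steps 9 → 10, so m(9) = 10.
Codeword c = [2, 0, 9, 3, 10] ∈ F_11^5.


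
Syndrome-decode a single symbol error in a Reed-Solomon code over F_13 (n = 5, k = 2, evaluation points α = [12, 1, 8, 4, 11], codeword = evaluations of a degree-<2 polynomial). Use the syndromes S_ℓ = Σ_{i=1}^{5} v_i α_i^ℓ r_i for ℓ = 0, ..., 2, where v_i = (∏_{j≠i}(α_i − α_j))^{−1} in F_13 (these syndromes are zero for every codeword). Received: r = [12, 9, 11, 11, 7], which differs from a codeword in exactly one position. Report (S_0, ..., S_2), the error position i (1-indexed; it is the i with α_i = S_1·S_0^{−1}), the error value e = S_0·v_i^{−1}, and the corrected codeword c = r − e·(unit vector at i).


S = (10, 2, 3), error at position 3, error magnitude e = 6, c = [12, 9, 5, 11, 7].

Step 1: column multipliers v_i = (∏_{j≠i}(α_i − α_j))^{−1} mod 13.
  i = 1 (α = 12): (12−1)(12−8)(12−4)(12−11) = 11·4·8·1 = 352 ≡ 1, so v_1 = 1^{−1} = 1 (mod 13).
  i = 2 (α = 1): (1−12)(1−8)(1−4)(1−11) = (−11)·(−7)·(−3)·(−10) = 2310 ≡ 9, so v_2 = 9^{−1} = 3 (mod 13).
  i = 3 (α = 8): (8−12)(8−1)(8−4)(8−11) = (−4)·7·4·(−3) = 336 ≡ 11, so v_3 = 11^{−1} = 6 (mod 13).
  i = 4 (α = 4): (4−12)(4−1)(4−8)(4−11) = (−8)·3·(−4)·(−7) = −672 ≡ 4, so v_4 = 4^{−1} = 10 (mod 13).
  i = 5 (α = 11): (11−12)(11−1)(11−8)(11−4) = (−1)·10·3·7 = −210 ≡ 11, so v_5 = 11^{−1} = 6 (mod 13).
  v = [1, 3, 6, 10, 6].
Step 2: syndromes of r = [12, 9, 11, 11, 7] (all sums mod 13).
  S_0 = Σ v_i r_i = 1·12 + 3·9 + 6·11 + 10·11 + 6·7 = 257 ≡ 10.
  S_1 = Σ v_i α_i r_i = 1·12·12 + 3·1·9 + 6·8·11 + 10·4·11 + 6·11·7 = 1601 ≡ 2.
  α_i^2 mod 13 = [1, 1, 12, 3, 4].
  S_2 = Σ v_i α_i^2 r_i = 1·1·12 + 3·1·9 + 6·12·11 + 10·3·11 + 6·4·7 = 1329 ≡ 3.
  S = (10, 2, 3) ≠ 0, so r is not a codeword (an error is present).
Step 3: locate the error. For a single error e at position i, S_ℓ = v_i·e·α_i^ℓ, so α_err = S_1/S_0.
  S_0^{−1} = 10^{−1} = 4 (mod 13), so α_err = 2·4 = 8 ≡ 8 = α_3. Error position i = 3.
  Consistency check: S_2/S_1 = 3·7 = 21 ≡ 8 = α_err ✓ (single-error assumption holds).
Step 4: error magnitude e = S_0/v_3 = S_0·∏_{j≠3}(α_3 − α_j) = 10·11 = 110 ≡ 6 (mod 13).
Step 5: correct position 3: c_3 = r_3 − e = 11 − 6 ≡ 5 (mod 13). Hence c = [12, 9, 5, 11, 7].
  Check: interpolating c through the α_i gives m(x) = 4 + 5·x (degree < 2) with m(α_i) = c_i for every i, so c is indeed a codeword.


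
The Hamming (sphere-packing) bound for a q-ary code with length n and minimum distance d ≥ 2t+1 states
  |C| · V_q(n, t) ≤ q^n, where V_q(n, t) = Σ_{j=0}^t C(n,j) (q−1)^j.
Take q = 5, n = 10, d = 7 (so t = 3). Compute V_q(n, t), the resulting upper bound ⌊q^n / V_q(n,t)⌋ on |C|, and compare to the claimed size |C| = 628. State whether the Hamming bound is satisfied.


V_q(n, t) = 8441, q^n = 9765625, Hamming bound = 1156, |C| = 628 ≤ bound (satisfied).

Step 1: Compute V_q(n, t) = Σ_{j=0}^3 C(n, j) (q−1)^j.
  j = 0: C(10,0)·(4)^0 = 1·1 = 1.
  j = 1: C(10,1)·(4)^1 = 10·4 = 40.
  j = 2: C(10,2)·(4)^2 = 45·16 = 720.
  j = 3: C(10,3)·(4)^3 = 120·64 = 7680.
  V_q(n, t) = 1 + 40 + 720 + 7680 = 8441.
Step 2: q^n = 5^10 = 9765625.
Step 3: Hamming bound ⌊q^n / V_q(n,t)⌋ = ⌊9765625/8441⌋ = 1156.
Step 4: Compare |C| = 628 to 1156: satisfied.
The claimed |C| lies below the Hamming bound.


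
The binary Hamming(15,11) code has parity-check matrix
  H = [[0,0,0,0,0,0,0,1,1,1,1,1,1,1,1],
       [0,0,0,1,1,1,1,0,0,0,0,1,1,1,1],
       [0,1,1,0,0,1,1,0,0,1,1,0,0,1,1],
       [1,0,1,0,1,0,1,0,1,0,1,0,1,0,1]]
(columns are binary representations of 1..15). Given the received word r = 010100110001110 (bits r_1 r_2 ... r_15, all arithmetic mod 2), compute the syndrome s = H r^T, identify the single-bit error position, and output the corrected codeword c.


s = (0, 1, 1, 0)^T, error position = 6, corrected codeword c = 010101110001110

Compute s = H r^T mod 2 one row at a time:
  s_1 = 1 + 0 + 0 + 0 + 1 + 1 + 1 + 0 = 4 ≡ 0 (mod 2).
  s_2 = 1 + 0 + 0 + 1 + 1 + 1 + 1 + 0 = 5 ≡ 1 (mod 2).
  s_3 = 1 + 0 + 0 + 1 + 0 + 0 + 1 + 0 = 3 ≡ 1 (mod 2).
  s_4 = 0 + 0 + 0 + 1 + 0 + 0 + 1 + 0 = 2 ≡ 0 (mod 2).
s = (0, 1, 1, 0)^T — this equals column 6 of H (binary 0110), so error is at position 6.
Correct: flip bit 6 of r = 010100110001110 to get c = 010101110001110.


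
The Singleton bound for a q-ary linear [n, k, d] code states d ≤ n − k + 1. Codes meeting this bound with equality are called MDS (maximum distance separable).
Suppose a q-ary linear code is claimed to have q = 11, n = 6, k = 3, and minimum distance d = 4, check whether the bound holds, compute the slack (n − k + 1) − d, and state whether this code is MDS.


Singleton RHS = n − k + 1 = 4, slack = 0, bound satisfied, MDS.

Singleton bound: d ≤ n − k + 1.
Here n = 6, k = 3, so n − k + 1 = 4.
Given d = 4, check d ≤ 4: YES.
Slack = (n − k + 1) − d = 0.
The code is MDS (slack = 0).
Description: the claimed parameters are [6, 3, 4]_11; such a code would be MDS (meets Singleton bound).


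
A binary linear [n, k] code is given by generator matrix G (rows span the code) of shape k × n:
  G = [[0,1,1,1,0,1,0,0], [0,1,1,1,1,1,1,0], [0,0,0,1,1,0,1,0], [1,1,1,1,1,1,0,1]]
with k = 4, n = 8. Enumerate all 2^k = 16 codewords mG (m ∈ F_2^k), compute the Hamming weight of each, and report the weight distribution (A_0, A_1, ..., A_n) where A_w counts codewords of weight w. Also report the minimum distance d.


Weight distribution: A_0 = 1, A_1 = 1, A_2 = 1, A_3 = 4, A_4 = 3, A_5 = 1, A_6 = 3, A_7 = 2. Minimum distance d = 1.

Enumerate all 2^4 = 16 messages m ∈ F_2^4.
For each, compute codeword c = mG in F_2^8, then tally its weight.
  m = 0000 → c = 00000000, weight = 0.
  m = 1000 → c = 01110100, weight = 4.
  m = 0100 → c = 01111110, weight = 6.
  m = 1100 → c = 00001010, weight = 2.
  m = 0010 → c = 00011010, weight = 3.
  m = 1010 → c = 01101110, weight = 5.
  m = 0110 → c = 01100100, weight = 3.
  m = 1110 → c = 00010000, weight = 1.
  m = 0001 → c = 11111101, weight = 7.
  m = 1001 → c = 10001001, weight = 3.
  m = 0101 → c = 10000011, weight = 3.
  m = 1101 → c = 11110111, weight = 7.
  m = 0011 → c = 11100111, weight = 6.
  m = 1011 → c = 10010011, weight = 4.
  m = 0111 → c = 10011001, weight = 4.
  m = 1111 → c = 11101101, weight = 6.
Tally weights:
  weight 0: 1 codewords.
  weight 1: 1 codewords.
  weight 2: 1 codewords.
  weight 3: 4 codewords.
  weight 4: 3 codewords.
  weight 5: 1 codewords.
  weight 6: 3 codewords.
  weight 7: 2 codewords.
Minimum distance d = smallest w > 0 with A_w > 0 = 1.
Sanity: Σ A_w = 16 = 2^4 = 16 ✓.


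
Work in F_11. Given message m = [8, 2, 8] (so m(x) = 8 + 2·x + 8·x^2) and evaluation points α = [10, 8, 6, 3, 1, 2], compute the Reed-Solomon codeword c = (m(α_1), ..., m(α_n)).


c = [3, 8, 0, 9, 7, 0]

Message polynomial: m(x) = 8 + 2·x + 8·x^2 (mod 11).
For each evaluation point α_i, compute m(α_i) mod 11:
  α_1 = 10: Horner steps 8 → 5 → 3, so m(10) = 3.
  α_2 = 8: Horner steps 8 → 0 → 8, so m(8) = 8.
  α_3 = 6: Horner steps 8 → 6 → 0, so m(6) = 0.
  α_4 = 3: Horner steps 8 → 4 → 9, so m(3) = 9.
  α_5 = 1: Horner steps 8 → 10 → 7, so m(1) = 7.
  α_6 = 2: Horner steps 8 → 7 → 0, so m(2) = 0.
Codeword c = [3, 8, 0, 9, 7, 0] ∈ F_11^6.
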